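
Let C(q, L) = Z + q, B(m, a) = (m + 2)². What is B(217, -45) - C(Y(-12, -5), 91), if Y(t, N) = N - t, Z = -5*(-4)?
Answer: 47934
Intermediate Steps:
B(m, a) = (2 + m)²
Z = 20
C(q, L) = 20 + q
B(217, -45) - C(Y(-12, -5), 91) = (2 + 217)² - (20 + (-5 - 1*(-12))) = 219² - (20 + (-5 + 12)) = 47961 - (20 + 7) = 47961 - 1*27 = 47961 - 27 = 47934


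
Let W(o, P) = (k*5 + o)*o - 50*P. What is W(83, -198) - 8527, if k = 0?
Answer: 8262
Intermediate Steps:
W(o, P) = o² - 50*P (W(o, P) = (0*5 + o)*o - 50*P = (0 + o)*o - 50*P = o*o - 50*P = o² - 50*P)
W(83, -198) - 8527 = (83² - 50*(-198)) - 8527 = (6889 + 9900) - 8527 = 16789 - 8527 = 8262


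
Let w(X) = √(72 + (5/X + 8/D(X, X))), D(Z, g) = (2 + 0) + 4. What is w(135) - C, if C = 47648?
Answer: -47648 + √5943/9 ≈ -47639.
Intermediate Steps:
D(Z, g) = 6 (D(Z, g) = 2 + 4 = 6)
w(X) = √(220/3 + 5/X) (w(X) = √(72 + (5/X + 8/6)) = √(72 + (5/X + 8*(⅙))) = √(72 + (5/X + 4/3)) = √(72 + (4/3 + 5/X)) = √(220/3 + 5/X))
w(135) - C = √(660 + 45/135)/3 - 1*47648 = √(660 + 45*(1/135))/3 - 47648 = √(660 + ⅓)/3 - 47648 = √(1981/3)/3 - 47648 = (√5943/3)/3 - 47648 = √5943/9 - 47648 = -47648 + √5943/9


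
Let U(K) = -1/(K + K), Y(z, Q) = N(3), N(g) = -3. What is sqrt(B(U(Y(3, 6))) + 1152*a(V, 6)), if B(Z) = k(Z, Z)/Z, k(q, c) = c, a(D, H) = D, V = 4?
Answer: sqrt(4609) ≈ 67.890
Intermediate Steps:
Y(z, Q) = -3
U(K) = -1/(2*K)
B(Z) = 1 (B(Z) = Z/Z = 1)
sqrt(B(U(Y(3, 6))) + 1152*a(V, 6)) = sqrt(1 + 1152*4) = sqrt(1 + 4608) = sqrt(4609)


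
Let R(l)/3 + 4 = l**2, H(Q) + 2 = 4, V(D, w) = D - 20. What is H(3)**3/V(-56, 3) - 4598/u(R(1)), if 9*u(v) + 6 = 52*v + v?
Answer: 261764/3059 ≈ 85.572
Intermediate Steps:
V(D, w) = -20 + D
H(Q) = 2 (H(Q) = -2 + 4 = 2)
R(l) = -12 + 3*l**2
u(v) = -2/3 + 53*v/9 (u(v) = -2/3 + (52*v + v)/9 = -2/3 + (53*v)/9 = -2/3 + 53*v/9)
H(3)**3/V(-56, 3) - 4598/u(R(1)) = 2**3/(-20 - 56) - 4598/(-2/3 + 53*(-12 + 3*1**2)/9) = 8/(-76) - 4598/(-2/3 + 53*(-12 + 3*1)/9) = 8*(-1/76) - 4598/(-2/3 + 53*(-12 + 3)/9) = -2/19 - 4598/(-2/3 + (53/9)*(-9)) = -2/19 - 4598/(-2/3 - 53) = -2/19 - 4598/(-161/3) = -2/19 - 4598*(-3/161) = -2/19 + 13794/161 = 261764/3059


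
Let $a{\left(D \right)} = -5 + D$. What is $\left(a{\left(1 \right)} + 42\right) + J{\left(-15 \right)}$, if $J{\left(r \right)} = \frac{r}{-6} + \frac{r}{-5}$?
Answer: $\frac{87}{2} \approx 43.5$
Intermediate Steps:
$J{\left(r \right)} = - \frac{11 r}{30}$ ($J{\left(r \right)} = r \left(- \frac{1}{6}\right) + r \left(- \frac{1}{5}\right) = - \frac{r}{6} - \frac{r}{5} = - \frac{11 r}{30}$)
$\left(a{\left(1 \right)} + 42\right) + J{\left(-15 \right)} = \left(\left(-5 + 1\right) + 42\right) - - \frac{11}{2} = \left(-4 + 42\right) + \frac{11}{2} = 38 + \frac{11}{2} = \frac{87}{2}$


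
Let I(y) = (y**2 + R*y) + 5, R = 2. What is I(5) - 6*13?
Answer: -38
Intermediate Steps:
I(y) = 5 + y**2 + 2*y (I(y) = (y**2 + 2*y) + 5 = 5 + y**2 + 2*y)
I(5) - 6*13 = (5 + 5**2 + 2*5) - 6*13 = (5 + 25 + 10) - 78 = 40 - 78 = -38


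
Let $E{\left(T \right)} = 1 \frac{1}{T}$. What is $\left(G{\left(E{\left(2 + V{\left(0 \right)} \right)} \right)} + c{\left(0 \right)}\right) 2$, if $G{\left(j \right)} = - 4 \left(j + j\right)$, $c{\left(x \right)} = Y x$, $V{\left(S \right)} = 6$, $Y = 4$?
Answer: $-2$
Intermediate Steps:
$c{\left(x \right)} = 4 x$
$E{\left(T \right)} = \frac{1}{T}$
$G{\left(j \right)} = - 8 j$ ($G{\left(j \right)} = - 4 \cdot 2 j = - 8 j$)
$\left(G{\left(E{\left(2 + V{\left(0 \right)} \right)} \right)} + c{\left(0 \right)}\right) 2 = \left(- \frac{8}{2 + 6} + 4 \cdot 0\right) 2 = \left(- \frac{8}{8} + 0\right) 2 = \left(\left(-8\right) \frac{1}{8} + 0\right) 2 = \left(-1 + 0\right) 2 = \left(-1\right) 2 = -2$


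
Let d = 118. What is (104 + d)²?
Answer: 49284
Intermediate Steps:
(104 + d)² = (104 + 118)² = 222² = 49284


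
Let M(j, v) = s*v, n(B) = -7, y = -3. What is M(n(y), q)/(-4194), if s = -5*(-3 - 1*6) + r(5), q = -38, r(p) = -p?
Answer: 760/2097 ≈ 0.36242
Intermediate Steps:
s = 40 (s = -5*(-3 - 1*6) - 1*5 = -5*(-3 - 6) - 5 = -5*(-9) - 5 = 45 - 5 = 40)
M(j, v) = 40*v
M(n(y), q)/(-4194) = (40*(-38))/(-4194) = -1520*(-1/4194) = 760/2097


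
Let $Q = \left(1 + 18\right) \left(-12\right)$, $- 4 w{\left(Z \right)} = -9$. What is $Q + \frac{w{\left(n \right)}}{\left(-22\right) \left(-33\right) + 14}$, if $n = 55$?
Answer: $- \frac{674871}{2960} \approx -228.0$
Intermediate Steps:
$w{\left(Z \right)} = \frac{9}{4}$ ($w{\left(Z \right)} = \left(- \frac{1}{4}\right) \left(-9\right) = \frac{9}{4}$)
$Q = -228$ ($Q = 19 \left(-12\right) = -228$)
$Q + \frac{w{\left(n \right)}}{\left(-22\right) \left(-33\right) + 14} = -228 + \frac{9}{4 \left(\left(-22\right) \left(-33\right) + 14\right)} = -228 + \frac{9}{4 \left(726 + 14\right)} = -228 + \frac{9}{4 \cdot 740} = -228 + \frac{9}{4} \cdot \frac{1}{740} = -228 + \frac{9}{2960} = - \frac{674871}{2960}$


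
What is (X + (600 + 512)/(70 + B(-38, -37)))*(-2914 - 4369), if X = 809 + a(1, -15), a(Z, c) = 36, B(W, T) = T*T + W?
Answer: -8630041831/1401 ≈ -6.1599e+6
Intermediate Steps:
B(W, T) = W + T² (B(W, T) = T² + W = W + T²)
X = 845 (X = 809 + 36 = 845)
(X + (600 + 512)/(70 + B(-38, -37)))*(-2914 - 4369) = (845 + (600 + 512)/(70 + (-38 + (-37)²)))*(-2914 - 4369) = (845 + 1112/(70 + (-38 + 1369)))*(-7283) = (845 + 1112/(70 + 1331))*(-7283) = (845 + 1112/1401)*(-7283) = (1184957/1401)*(-7283) = -8630041831/1401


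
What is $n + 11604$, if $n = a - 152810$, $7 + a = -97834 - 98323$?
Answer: $-337370$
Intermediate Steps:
$a = -196164$ ($a = -7 - 196157 = -196164$)
$n = -348974$ ($n = -196164 - 152810 = -348974$)
$n + 11604 = -348974 + 11604 = -337370$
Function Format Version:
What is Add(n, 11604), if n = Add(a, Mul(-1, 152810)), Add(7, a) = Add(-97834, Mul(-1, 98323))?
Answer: -337370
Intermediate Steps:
a = -196164 (a = Add(-7, Add(-97834, Mul(-1, 98323))) = Add(-7, Add(-97834, -98323)) = Add(-7, -196157) = -196164)
n = -348974 (n = Add(-196164, Mul(-1, 152810)) = Add(-196164, -152810) = -348974)
Add(n, 11604) = Add(-348974, 11604) = -337370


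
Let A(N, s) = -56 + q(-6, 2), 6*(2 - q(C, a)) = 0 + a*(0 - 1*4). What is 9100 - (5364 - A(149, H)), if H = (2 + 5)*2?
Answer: 11050/3 ≈ 3683.3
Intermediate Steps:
q(C, a) = 2 + 2*a/3 (q(C, a) = 2 - (0 + a*(0 - 1*4))/6 = 2 - (0 + a*(0 - 4))/6 = 2 - (0 + a*(-4))/6 = 2 - (0 - 4*a)/6 = 2 - (-2)*a/3 = 2 + 2*a/3)
H = 14 (H = 7*2 = 14)
A(N, s) = -158/3 (A(N, s) = -56 + (2 + (⅔)*2) = -56 + (2 + 4/3) = -56 + 10/3 = -158/3)
9100 - (5364 - A(149, H)) = 9100 - (5364 - 1*(-158/3)) = 9100 - (5364 + 158/3) = 9100 - 1*16250/3 = 9100 - 16250/3 = 11050/3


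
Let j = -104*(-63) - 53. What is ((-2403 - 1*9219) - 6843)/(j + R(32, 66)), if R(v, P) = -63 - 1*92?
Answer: -18465/6344 ≈ -2.9106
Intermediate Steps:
R(v, P) = -155 (R(v, P) = -63 - 92 = -155)
j = 6499 (j = 6552 - 53 = 6499)
((-2403 - 1*9219) - 6843)/(j + R(32, 66)) = ((-2403 - 1*9219) - 6843)/(6499 - 155) = ((-2403 - 9219) - 6843)/6344 = (-11622 - 6843)*(1/6344) = -18465*1/6344 = -18465/6344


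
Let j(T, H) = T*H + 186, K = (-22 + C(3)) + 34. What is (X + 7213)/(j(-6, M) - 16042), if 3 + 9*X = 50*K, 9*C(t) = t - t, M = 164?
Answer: -10919/25260 ≈ -0.43226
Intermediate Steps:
C(t) = 0 (C(t) = (t - t)/9 = (⅑)*0 = 0)
K = 12 (K = (-22 + 0) + 34 = -22 + 34 = 12)
j(T, H) = 186 + H*T (j(T, H) = H*T + 186 = 186 + H*T)
X = 199/3 (X = -⅓ + (50*12)/9 = -⅓ + (⅑)*600 = -⅓ + 200/3 = 199/3 ≈ 66.333)
(X + 7213)/(j(-6, M) - 16042) = (199/3 + 7213)/((186 + 164*(-6)) - 16042) = 21838/(3*((186 - 984) - 16042)) = 21838/(3*(-798 - 16042)) = (21838/3)/(-16840) = (21838/3)*(-1/16840) = -10919/25260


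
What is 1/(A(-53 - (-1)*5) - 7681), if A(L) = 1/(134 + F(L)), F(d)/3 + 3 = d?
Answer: -19/145940 ≈ -0.00013019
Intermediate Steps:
F(d) = -9 + 3*d
A(L) = 1/(125 + 3*L) (A(L) = 1/(134 + (-9 + 3*L)) = 1/(125 + 3*L))
1/(A(-53 - (-1)*5) - 7681) = 1/(1/(125 + 3*(-53 - (-1)*5)) - 7681) = 1/(1/(125 + 3*(-53 - 1*(-5))) - 7681) = 1/(1/(125 + 3*(-53 + 5)) - 7681) = 1/(1/(125 + 3*(-48)) - 7681) = 1/(1/(125 - 144) - 7681) = 1/(1/(-19) - 7681) = 1/(-1/19 - 7681) = 1/(-145940/19) = -19/145940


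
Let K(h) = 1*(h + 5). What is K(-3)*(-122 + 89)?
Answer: -66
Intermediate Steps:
K(h) = 5 + h (K(h) = 1*(5 + h) = 5 + h)
K(-3)*(-122 + 89) = (5 - 3)*(-122 + 89) = 2*(-33) = -66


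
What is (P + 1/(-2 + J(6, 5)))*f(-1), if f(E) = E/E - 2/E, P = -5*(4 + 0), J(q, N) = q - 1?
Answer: -59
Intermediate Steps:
J(q, N) = -1 + q
P = -20 (P = -5*4 = -20)
f(E) = 1 - 2/E
(P + 1/(-2 + J(6, 5)))*f(-1) = (-20 + 1/(-2 + (-1 + 6)))*((-2 - 1)/(-1)) = (-20 + 1/(-2 + 5))*(-1*(-3)) = (-20 + 1/3)*3 = (-20 + ⅓)*3 = -59/3*3 = -59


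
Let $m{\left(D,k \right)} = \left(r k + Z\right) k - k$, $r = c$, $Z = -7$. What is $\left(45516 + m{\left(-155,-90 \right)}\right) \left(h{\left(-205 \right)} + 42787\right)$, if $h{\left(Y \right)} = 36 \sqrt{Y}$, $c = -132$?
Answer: $-43769560668 - 36826704 i \sqrt{205} \approx -4.377 \cdot 10^{10} - 5.2728 \cdot 10^{8} i$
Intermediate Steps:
$r = -132$
$m{\left(D,k \right)} = - k + k \left(-7 - 132 k\right)$ ($m{\left(D,k \right)} = \left(- 132 k - 7\right) k - k = \left(-7 - 132 k\right) k - k = k \left(-7 - 132 k\right) - k = - k + k \left(-7 - 132 k\right)$)
$\left(45516 + m{\left(-155,-90 \right)}\right) \left(h{\left(-205 \right)} + 42787\right) = \left(45516 + 4 \left(-90\right) \left(-2 - -2970\right)\right) \left(36 \sqrt{-205} + 42787\right) = \left(45516 + 4 \left(-90\right) \left(-2 + 2970\right)\right) \left(36 i \sqrt{205} + 42787\right) = \left(45516 + 4 \left(-90\right) 2968\right) \left(36 i \sqrt{205} + 42787\right) = \left(45516 - 1068480\right) \left(42787 + 36 i \sqrt{205}\right) = - 1022964 \left(42787 + 36 i \sqrt{205}\right) = -43769560668 - 36826704 i \sqrt{205}$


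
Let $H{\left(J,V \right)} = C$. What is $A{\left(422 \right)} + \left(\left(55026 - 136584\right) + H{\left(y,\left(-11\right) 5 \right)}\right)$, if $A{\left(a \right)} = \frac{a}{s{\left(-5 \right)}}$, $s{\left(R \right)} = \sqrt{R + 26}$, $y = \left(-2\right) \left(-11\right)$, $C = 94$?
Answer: $-81464 + \frac{422 \sqrt{21}}{21} \approx -81372.0$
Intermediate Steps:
$y = 22$
$H{\left(J,V \right)} = 94$
$s{\left(R \right)} = \sqrt{26 + R}$
$A{\left(a \right)} = \frac{a \sqrt{21}}{21}$ ($A{\left(a \right)} = \frac{a}{\sqrt{26 - 5}} = \frac{a}{\sqrt{21}} = a \frac{\sqrt{21}}{21} = \frac{a \sqrt{21}}{21}$)
$A{\left(422 \right)} + \left(\left(55026 - 136584\right) + H{\left(y,\left(-11\right) 5 \right)}\right) = \frac{1}{21} \cdot 422 \sqrt{21} + \left(\left(55026 - 136584\right) + 94\right) = \frac{422 \sqrt{21}}{21} + \left(-81558 + 94\right) = \frac{422 \sqrt{21}}{21} - 81464 = -81464 + \frac{422 \sqrt{21}}{21}$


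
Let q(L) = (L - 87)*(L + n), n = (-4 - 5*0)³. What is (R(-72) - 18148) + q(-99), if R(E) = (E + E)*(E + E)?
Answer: 32906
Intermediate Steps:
n = -64 (n = (-4 + 0)³ = (-4)³ = -64)
q(L) = (-87 + L)*(-64 + L) (q(L) = (L - 87)*(L - 64) = (-87 + L)*(-64 + L))
R(E) = 4*E² (R(E) = (2*E)*(2*E) = 4*E²)
(R(-72) - 18148) + q(-99) = (4*(-72)² - 18148) + (5568 + (-99)² - 151*(-99)) = (4*5184 - 18148) + (5568 + 9801 + 14949) = (20736 - 18148) + 30318 = 2588 + 30318 = 32906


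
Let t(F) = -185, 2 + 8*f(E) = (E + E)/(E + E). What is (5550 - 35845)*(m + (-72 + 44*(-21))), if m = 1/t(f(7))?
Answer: 1116437399/37 ≈ 3.0174e+7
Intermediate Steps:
f(E) = -1/8 (f(E) = -1/4 + ((E + E)/(E + E))/8 = -1/4 + ((2*E)/((2*E)))/8 = -1/4 + ((2*E)*(1/(2*E)))/8 = -1/4 + (1/8)*1 = -1/4 + 1/8 = -1/8)
m = -1/185 (m = 1/(-185) = -1/185 ≈ -0.0054054)
(5550 - 35845)*(m + (-72 + 44*(-21))) = (5550 - 35845)*(-1/185 + (-72 + 44*(-21))) = -30295*(-1/185 + (-72 - 924)) = -30295*(-1/185 - 996) = -30295*(-184261/185) = 1116437399/37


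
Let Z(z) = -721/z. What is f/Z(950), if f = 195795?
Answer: -186005250/721 ≈ -2.5798e+5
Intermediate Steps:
f/Z(950) = 195795/((-721/950)) = 195795/((-721*1/950)) = 195795/(-721/950) = 195795*(-950/721) = -186005250/721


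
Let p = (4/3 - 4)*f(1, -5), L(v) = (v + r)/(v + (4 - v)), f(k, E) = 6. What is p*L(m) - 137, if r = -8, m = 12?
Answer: -153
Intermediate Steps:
L(v) = -2 + v/4 (L(v) = (v - 8)/(v + (4 - v)) = (-8 + v)/4 = (-8 + v)*(¼) = -2 + v/4)
p = -16 (p = (4/3 - 4)*6 = -8/3*6 = -16)
p*L(m) - 137 = -16*(-2 + (¼)*12) - 137 = -16*(-2 + 3) - 137 = -16*1 - 137 = -16 - 137 = -153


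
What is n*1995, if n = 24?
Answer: 47880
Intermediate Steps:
n*1995 = 24*1995 = 47880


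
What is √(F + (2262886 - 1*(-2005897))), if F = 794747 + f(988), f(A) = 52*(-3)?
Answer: √5063374 ≈ 2250.2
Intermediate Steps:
f(A) = -156
F = 794591 (F = 794747 - 156 = 794591)
√(F + (2262886 - 1*(-2005897))) = √(794591 + (2262886 - 1*(-2005897))) = √(794591 + (2262886 + 2005897)) = √(794591 + 4268783) = √5063374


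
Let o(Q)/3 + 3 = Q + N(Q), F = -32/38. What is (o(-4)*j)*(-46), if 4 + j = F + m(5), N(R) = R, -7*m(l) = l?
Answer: -1121802/133 ≈ -8434.6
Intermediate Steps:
m(l) = -l/7
F = -16/19 (F = -32*1/38 = -16/19 ≈ -0.84210)
j = -739/133 (j = -4 + (-16/19 - ⅐*5) = -4 + (-16/19 - 5/7) = -4 - 207/133 = -739/133 ≈ -5.5564)
o(Q) = -9 + 6*Q (o(Q) = -9 + 3*(Q + Q) = -9 + 3*(2*Q) = -9 + 6*Q)
(o(-4)*j)*(-46) = ((-9 + 6*(-4))*(-739/133))*(-46) = ((-9 - 24)*(-739/133))*(-46) = -33*(-739/133)*(-46) = (24387/133)*(-46) = -1121802/133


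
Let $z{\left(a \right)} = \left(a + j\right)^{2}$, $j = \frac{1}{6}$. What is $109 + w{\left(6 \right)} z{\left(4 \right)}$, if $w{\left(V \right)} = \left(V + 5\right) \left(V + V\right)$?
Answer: $\frac{7202}{3} \approx 2400.7$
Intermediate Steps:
$j = \frac{1}{6} \approx 0.16667$
$z{\left(a \right)} = \left(\frac{1}{6} + a\right)^{2}$ ($z{\left(a \right)} = \left(a + \frac{1}{6}\right)^{2} = \left(\frac{1}{6} + a\right)^{2}$)
$w{\left(V \right)} = 2 V \left(5 + V\right)$ ($w{\left(V \right)} = \left(5 + V\right) 2 V = 2 V \left(5 + V\right)$)
$109 + w{\left(6 \right)} z{\left(4 \right)} = 109 + 2 \cdot 6 \left(5 + 6\right) \frac{\left(1 + 6 \cdot 4\right)^{2}}{36} = 109 + 2 \cdot 6 \cdot 11 \frac{\left(1 + 24\right)^{2}}{36} = 109 + 132 \frac{25^{2}}{36} = 109 + 132 \cdot \frac{1}{36} \cdot 625 = 109 + 132 \cdot \frac{625}{36} = 109 + \frac{6875}{3} = \frac{7202}{3}$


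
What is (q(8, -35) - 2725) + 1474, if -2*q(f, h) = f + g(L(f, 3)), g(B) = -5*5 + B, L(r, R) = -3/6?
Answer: -4969/4 ≈ -1242.3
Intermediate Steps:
L(r, R) = -1/2 (L(r, R) = -3*1/6 = -1/2)
g(B) = -25 + B
q(f, h) = 51/4 - f/2 (q(f, h) = -(f + (-25 - 1/2))/2 = -(f - 51/2)/2 = -(-51/2 + f)/2 = 51/4 - f/2)
(q(8, -35) - 2725) + 1474 = ((51/4 - 1/2*8) - 2725) + 1474 = ((51/4 - 4) - 2725) + 1474 = (35/4 - 2725) + 1474 = -10865/4 + 1474 = -4969/4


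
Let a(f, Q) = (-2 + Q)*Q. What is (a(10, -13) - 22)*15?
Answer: 2595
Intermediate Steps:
a(f, Q) = Q*(-2 + Q)
(a(10, -13) - 22)*15 = (-13*(-2 - 13) - 22)*15 = (-13*(-15) - 22)*15 = (195 - 22)*15 = 173*15 = 2595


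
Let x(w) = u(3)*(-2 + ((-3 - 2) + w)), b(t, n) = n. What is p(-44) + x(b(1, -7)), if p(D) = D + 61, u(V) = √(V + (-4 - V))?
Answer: 17 - 28*I ≈ 17.0 - 28.0*I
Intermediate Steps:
u(V) = 2*I (u(V) = √(-4) = 2*I)
x(w) = 2*I*(-7 + w) (x(w) = (2*I)*(-2 + ((-3 - 2) + w)) = (2*I)*(-2 + (-5 + w)) = (2*I)*(-7 + w) = 2*I*(-7 + w))
p(D) = 61 + D
p(-44) + x(b(1, -7)) = (61 - 44) + 2*I*(-7 - 7) = 17 + 2*I*(-14) = 17 - 28*I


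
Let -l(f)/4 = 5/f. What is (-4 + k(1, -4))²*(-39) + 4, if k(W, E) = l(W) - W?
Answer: -24371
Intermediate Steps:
l(f) = -20/f
k(W, E) = -W - 20/W (k(W, E) = -20/W - W = -W - 20/W)
(-4 + k(1, -4))²*(-39) + 4 = (-4 + (-1*1 - 20/1))²*(-39) + 4 = (-4 + (-1 - 20*1))²*(-39) + 4 = (-4 + (-1 - 20))²*(-39) + 4 = (-4 - 21)²*(-39) + 4 = (-25)²*(-39) + 4 = 625*(-39) + 4 = -24375 + 4 = -24371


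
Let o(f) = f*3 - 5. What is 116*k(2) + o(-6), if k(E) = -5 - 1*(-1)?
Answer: -487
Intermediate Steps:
k(E) = -4 (k(E) = -5 + 1 = -4)
o(f) = -5 + 3*f (o(f) = 3*f - 5 = -5 + 3*f)
116*k(2) + o(-6) = 116*(-4) + (-5 + 3*(-6)) = -464 + (-5 - 18) = -464 - 23 = -487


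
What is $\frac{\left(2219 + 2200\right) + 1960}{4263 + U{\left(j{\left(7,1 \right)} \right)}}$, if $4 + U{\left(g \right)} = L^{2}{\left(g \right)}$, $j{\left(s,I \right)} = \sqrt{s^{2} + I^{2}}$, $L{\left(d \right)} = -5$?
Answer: $\frac{6379}{4284} \approx 1.489$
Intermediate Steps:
$j{\left(s,I \right)} = \sqrt{I^{2} + s^{2}}$
$U{\left(g \right)} = 21$ ($U{\left(g \right)} = -4 + \left(-5\right)^{2} = -4 + 25 = 21$)
$\frac{\left(2219 + 2200\right) + 1960}{4263 + U{\left(j{\left(7,1 \right)} \right)}} = \frac{\left(2219 + 2200\right) + 1960}{4263 + 21} = \frac{4419 + 1960}{4284} = 6379 \cdot \frac{1}{4284} = \frac{6379}{4284}$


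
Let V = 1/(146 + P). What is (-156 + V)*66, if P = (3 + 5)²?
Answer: -360349/35 ≈ -10296.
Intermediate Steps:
P = 64 (P = 8² = 64)
V = 1/210 (V = 1/(146 + 64) = 1/210 ≈ 0.0047619)
(-156 + V)*66 = (-156 + 1/210)*66 = -32759/210*66 = -360349/35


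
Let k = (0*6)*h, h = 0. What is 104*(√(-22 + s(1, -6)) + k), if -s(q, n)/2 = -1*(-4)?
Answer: 104*I*√30 ≈ 569.63*I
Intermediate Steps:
s(q, n) = -8 (s(q, n) = -(-2)*(-4) = -2*4 = -8)
k = 0 (k = (0*6)*0 = 0*0 = 0)
104*(√(-22 + s(1, -6)) + k) = 104*(√(-22 - 8) + 0) = 104*(√(-30) + 0) = 104*(I*√30 + 0) = 104*(I*√30) = 104*I*√30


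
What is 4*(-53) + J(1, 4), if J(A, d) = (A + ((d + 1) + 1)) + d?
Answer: -201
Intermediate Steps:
J(A, d) = 2 + A + 2*d (J(A, d) = (A + ((1 + d) + 1)) + d = (A + (2 + d)) + d = (2 + A + d) + d = 2 + A + 2*d)
4*(-53) + J(1, 4) = 4*(-53) + (2 + 1 + 2*4) = -212 + (2 + 1 + 8) = -212 + 11 = -201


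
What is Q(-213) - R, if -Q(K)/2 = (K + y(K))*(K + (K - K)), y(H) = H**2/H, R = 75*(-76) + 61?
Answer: -175837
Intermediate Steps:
R = -5639 (R = -5700 + 61 = -5639)
y(H) = H
Q(K) = -4*K**2 (Q(K) = -2*(K + K)*(K + (K - K)) = -2*2*K*(K + 0) = -2*2*K*K = -4*K**2)
Q(-213) - R = -4*(-213)**2 - 1*(-5639) = -4*45369 + 5639 = -181476 + 5639 = -175837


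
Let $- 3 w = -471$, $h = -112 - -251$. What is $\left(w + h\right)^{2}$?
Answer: $87616$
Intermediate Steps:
$h = 139$ ($h = -112 + 251 = 139$)
$w = 157$ ($w = \left(- \frac{1}{3}\right) \left(-471\right) = 157$)
$\left(w + h\right)^{2} = \left(157 + 139\right)^{2} = 296^{2} = 87616$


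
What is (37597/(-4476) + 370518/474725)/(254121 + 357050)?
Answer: -16189797257/1298658372716100 ≈ -1.2467e-5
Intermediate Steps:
(37597/(-4476) + 370518/474725)/(254121 + 357050) = (37597*(-1/4476) + 370518*(1/474725))/611171 = (-37597/4476 + 370518/474725)*(1/611171) = -16189797257/2124869100*1/611171 = -16189797257/1298658372716100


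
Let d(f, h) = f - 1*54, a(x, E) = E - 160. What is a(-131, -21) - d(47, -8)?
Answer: -174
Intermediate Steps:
a(x, E) = -160 + E
d(f, h) = -54 + f (d(f, h) = f - 54 = -54 + f)
a(-131, -21) - d(47, -8) = (-160 - 21) - (-54 + 47) = -181 - 1*(-7) = -181 + 7 = -174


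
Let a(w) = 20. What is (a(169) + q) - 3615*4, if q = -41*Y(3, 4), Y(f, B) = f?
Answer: -14563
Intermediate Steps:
q = -123 (q = -41*3 = -123)
(a(169) + q) - 3615*4 = (20 - 123) - 3615*4 = -103 - 14460 = -14563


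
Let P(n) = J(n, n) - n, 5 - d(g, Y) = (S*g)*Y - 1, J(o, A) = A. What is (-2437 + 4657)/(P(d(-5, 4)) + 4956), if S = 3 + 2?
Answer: 185/413 ≈ 0.44794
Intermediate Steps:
S = 5
d(g, Y) = 6 - 5*Y*g (d(g, Y) = 5 - ((5*g)*Y - 1) = 5 - (5*Y*g - 1) = 5 - (-1 + 5*Y*g) = 5 + (1 - 5*Y*g) = 6 - 5*Y*g)
P(n) = 0 (P(n) = n - n = 0)
(-2437 + 4657)/(P(d(-5, 4)) + 4956) = (-2437 + 4657)/(0 + 4956) = 2220/4956 = 2220*(1/4956) = 185/413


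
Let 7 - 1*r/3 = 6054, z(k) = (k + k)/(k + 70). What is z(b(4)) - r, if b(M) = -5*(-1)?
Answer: 272117/15 ≈ 18141.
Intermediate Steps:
b(M) = 5
z(k) = 2*k/(70 + k) (z(k) = (2*k)/(70 + k) = 2*k/(70 + k))
r = -18141 (r = 21 - 3*6054 = 21 - 18162 = -18141)
z(b(4)) - r = 2*5/(70 + 5) - 1*(-18141) = 2*5/75 + 18141 = 2*5*(1/75) + 18141 = 2/15 + 18141 = 272117/15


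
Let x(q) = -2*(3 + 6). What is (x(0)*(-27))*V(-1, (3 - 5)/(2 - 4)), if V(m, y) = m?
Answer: -486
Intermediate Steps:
x(q) = -18 (x(q) = -2*9 = -18)
(x(0)*(-27))*V(-1, (3 - 5)/(2 - 4)) = -18*(-27)*(-1) = 486*(-1) = -486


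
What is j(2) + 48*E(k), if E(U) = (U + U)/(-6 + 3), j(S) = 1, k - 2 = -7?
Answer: 161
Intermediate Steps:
k = -5 (k = 2 - 7 = -5)
E(U) = -2*U/3 (E(U) = (2*U)/(-3) = (2*U)*(-⅓) = -2*U/3)
j(2) + 48*E(k) = 1 + 48*(-⅔*(-5)) = 1 + 48*(10/3) = 1 + 160 = 161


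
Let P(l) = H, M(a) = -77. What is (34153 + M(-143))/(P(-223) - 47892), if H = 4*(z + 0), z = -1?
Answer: -8519/11974 ≈ -0.71146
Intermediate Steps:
H = -4 (H = 4*(-1 + 0) = 4*(-1) = -4)
P(l) = -4
(34153 + M(-143))/(P(-223) - 47892) = (34153 - 77)/(-4 - 47892) = 34076/(-47896) = 34076*(-1/47896) = -8519/11974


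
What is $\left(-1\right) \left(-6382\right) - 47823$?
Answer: $-41441$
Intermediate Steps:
$\left(-1\right) \left(-6382\right) - 47823 = 6382 - 47823 = -41441$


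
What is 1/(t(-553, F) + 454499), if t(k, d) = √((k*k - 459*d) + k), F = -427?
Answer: 454499/206568839752 - √501249/206568839752 ≈ 2.1968e-6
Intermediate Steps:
t(k, d) = √(k + k² - 459*d) (t(k, d) = √((k² - 459*d) + k) = √(k + k² - 459*d))
1/(t(-553, F) + 454499) = 1/(√(-553 + (-553)² - 459*(-427)) + 454499) = 1/(√(-553 + 305809 + 195993) + 454499) = 1/(√501249 + 454499) = 1/(454499 + √501249)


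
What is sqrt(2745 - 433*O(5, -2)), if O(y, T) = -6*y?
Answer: sqrt(15735) ≈ 125.44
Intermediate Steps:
sqrt(2745 - 433*O(5, -2)) = sqrt(2745 - (-2598)*5) = sqrt(2745 - 433*(-30)) = sqrt(2745 + 12990) = sqrt(15735)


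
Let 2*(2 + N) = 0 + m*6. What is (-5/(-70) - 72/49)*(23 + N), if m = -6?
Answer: -411/98 ≈ -4.1939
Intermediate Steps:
N = -20 (N = -2 + (0 - 6*6)/2 = -2 + (0 - 36)/2 = -2 + (½)*(-36) = -2 - 18 = -20)
(-5/(-70) - 72/49)*(23 + N) = (-5/(-70) - 72/49)*(23 - 20) = (-5*(-1/70) - 72*1/49)*3 = (1/14 - 72/49)*3 = -137/98*3 = -411/98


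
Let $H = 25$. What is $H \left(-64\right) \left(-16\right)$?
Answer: $25600$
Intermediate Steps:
$H \left(-64\right) \left(-16\right) = 25 \left(-64\right) \left(-16\right) = \left(-1600\right) \left(-16\right) = 25600$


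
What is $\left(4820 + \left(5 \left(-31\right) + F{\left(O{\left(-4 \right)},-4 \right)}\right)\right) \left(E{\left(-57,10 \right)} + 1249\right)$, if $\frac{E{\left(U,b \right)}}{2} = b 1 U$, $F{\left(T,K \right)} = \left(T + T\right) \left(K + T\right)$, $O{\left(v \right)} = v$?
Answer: $515461$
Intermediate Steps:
$F{\left(T,K \right)} = 2 T \left(K + T\right)$
$E{\left(U,b \right)} = 2 U b$ ($E{\left(U,b \right)} = 2 b 1 U = 2 b U = 2 U b$)
$\left(4820 + \left(5 \left(-31\right) + F{\left(O{\left(-4 \right)},-4 \right)}\right)\right) \left(E{\left(-57,10 \right)} + 1249\right) = \left(4820 + \left(5 \left(-31\right) + 2 \left(-4\right) \left(-4 - 4\right)\right)\right) \left(2 \left(-57\right) 10 + 1249\right) = \left(4820 - \left(155 + 8 \left(-8\right)\right)\right) \left(-1140 + 1249\right) = \left(4820 + \left(-155 + 64\right)\right) 109 = \left(4820 - 91\right) 109 = 4729 \cdot 109 = 515461$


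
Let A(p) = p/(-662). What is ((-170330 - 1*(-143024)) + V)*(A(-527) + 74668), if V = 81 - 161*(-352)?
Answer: 1455587089121/662 ≈ 2.1988e+9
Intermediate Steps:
A(p) = -p/662 (A(p) = p*(-1/662) = -p/662)
V = 56753 (V = 81 + 56672 = 56753)
((-170330 - 1*(-143024)) + V)*(A(-527) + 74668) = ((-170330 - 1*(-143024)) + 56753)*(-1/662*(-527) + 74668) = ((-170330 + 143024) + 56753)*(527/662 + 74668) = (-27306 + 56753)*(49430743/662) = 29447*(49430743/662) = 1455587089121/662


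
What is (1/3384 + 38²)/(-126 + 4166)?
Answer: 4886497/13671360 ≈ 0.35743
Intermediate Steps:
(1/3384 + 38²)/(-126 + 4166) = (1/3384 + 1444)/4040 = (4886497/3384)*(1/4040) = 4886497/13671360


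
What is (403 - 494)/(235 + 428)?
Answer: -7/51 ≈ -0.13725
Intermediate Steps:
(403 - 494)/(235 + 428) = -91/663 = -91*1/663 = -7/51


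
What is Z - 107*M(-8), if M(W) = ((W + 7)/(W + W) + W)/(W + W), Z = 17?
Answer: -9237/256 ≈ -36.082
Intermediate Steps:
M(W) = (W + (7 + W)/(2*W))/(2*W) (M(W) = ((7 + W)/((2*W)) + W)/((2*W)) = ((7 + W)*(1/(2*W)) + W)*(1/(2*W)) = ((7 + W)/(2*W) + W)*(1/(2*W)) = (W + (7 + W)/(2*W))*(1/(2*W)) = (W + (7 + W)/(2*W))/(2*W))
Z - 107*M(-8) = 17 - 107*(7 - 8 + 2*(-8)**2)/(4*(-8)**2) = 17 - 107*(7 - 8 + 2*64)/(4*64) = 17 - 107*(7 - 8 + 128)/(4*64) = 17 - 107*127/(4*64) = 17 - 107*127/256 = 17 - 13589/256 = -9237/256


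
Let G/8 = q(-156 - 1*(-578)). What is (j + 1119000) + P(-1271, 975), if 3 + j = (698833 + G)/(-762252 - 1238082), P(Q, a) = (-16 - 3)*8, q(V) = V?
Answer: 2238062992021/2000334 ≈ 1.1188e+6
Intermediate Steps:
G = 3376 (G = 8*(-156 - 1*(-578)) = 8*(-156 + 578) = 8*422 = 3376)
P(Q, a) = -152 (P(Q, a) = -19*8 = -152)
j = -6703211/2000334 (j = -3 + (698833 + 3376)/(-762252 - 1238082) = -3 + 702209/(-2000334) = -3 + 702209*(-1/2000334) = -3 - 702209/2000334 = -6703211/2000334 ≈ -3.3510)
(j + 1119000) + P(-1271, 975) = (-6703211/2000334 + 1119000) - 152 = 2238367042789/2000334 - 152 = 2238062992021/2000334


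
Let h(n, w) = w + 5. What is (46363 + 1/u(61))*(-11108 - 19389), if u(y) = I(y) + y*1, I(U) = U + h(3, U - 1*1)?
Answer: -264405391354/187 ≈ -1.4139e+9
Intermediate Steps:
h(n, w) = 5 + w
I(U) = 4 + 2*U (I(U) = U + (5 + (U - 1*1)) = U + (5 + (U - 1)) = U + (5 + (-1 + U)) = U + (4 + U) = 4 + 2*U)
u(y) = 4 + 3*y (u(y) = (4 + 2*y) + y*1 = (4 + 2*y) + y = 4 + 3*y)
(46363 + 1/u(61))*(-11108 - 19389) = (46363 + 1/(4 + 3*61))*(-11108 - 19389) = (46363 + 1/(4 + 183))*(-30497) = (46363 + 1/187)*(-30497) = (8669882/187)*(-30497) = -264405391354/187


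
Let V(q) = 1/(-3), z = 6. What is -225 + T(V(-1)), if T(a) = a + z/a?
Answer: -730/3 ≈ -243.33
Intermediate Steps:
V(q) = -⅓ (V(q) = 1*(-⅓) = -⅓)
T(a) = a + 6/a
-225 + T(V(-1)) = -225 + (-⅓ + 6/(-⅓)) = -225 + (-⅓ + 6*(-3)) = -225 + (-⅓ - 18) = -225 - 55/3 = -730/3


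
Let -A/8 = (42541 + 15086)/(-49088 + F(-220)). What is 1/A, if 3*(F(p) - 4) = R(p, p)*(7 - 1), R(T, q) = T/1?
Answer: 4127/38418 ≈ 0.10742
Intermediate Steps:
R(T, q) = T (R(T, q) = T*1 = T)
F(p) = 4 + 2*p (F(p) = 4 + (p*(7 - 1))/3 = 4 + (p*6)/3 = 4 + (6*p)/3 = 4 + 2*p)
A = 38418/4127 (A = -8*(42541 + 15086)/(-49088 + (4 + 2*(-220))) = -461016/(-49088 + (4 - 440)) = -461016/(-49088 - 436) = -461016/(-49524) = -461016*(-1)/49524 = -8*(-19209/16508) = 38418/4127 ≈ 9.3089)
1/A = 1/(38418/4127) = 4127/38418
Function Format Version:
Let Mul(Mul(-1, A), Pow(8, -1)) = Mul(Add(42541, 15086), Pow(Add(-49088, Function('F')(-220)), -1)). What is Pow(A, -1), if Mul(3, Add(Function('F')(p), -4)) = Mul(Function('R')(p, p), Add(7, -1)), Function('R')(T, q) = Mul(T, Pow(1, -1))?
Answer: Rational(4127, 38418) ≈ 0.10742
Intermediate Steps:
Function('R')(T, q) = T (Function('R')(T, q) = Mul(T, 1) = T)
Function('F')(p) = Add(4, Mul(2, p)) (Function('F')(p) = Add(4, Mul(Rational(1, 3), Mul(p, Add(7, -1)))) = Add(4, Mul(Rational(1, 3), Mul(p, 6))) = Add(4, Mul(Rational(1, 3), Mul(6, p))) = Add(4, Mul(2, p)))
A = Rational(38418, 4127) (A = Mul(-8, Mul(Add(42541, 15086), Pow(Add(-49088, Add(4, Mul(2, -220))), -1))) = Mul(-8, Mul(57627, Pow(Add(-49088, Add(4, -440)), -1))) = Mul(-8, Mul(57627, Pow(Add(-49088, -436), -1))) = Mul(-8, Mul(57627, Pow(-49524, -1))) = Mul(-8, Mul(57627, Rational(-1, 49524))) = Mul(-8, Rational(-19209, 16508)) = Rational(38418, 4127) ≈ 9.3089)
Pow(A, -1) = Pow(Rational(38418, 4127), -1) = Rational(4127, 38418)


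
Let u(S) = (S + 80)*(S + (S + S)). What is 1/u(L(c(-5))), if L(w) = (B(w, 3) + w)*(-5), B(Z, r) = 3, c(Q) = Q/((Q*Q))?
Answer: -1/2772 ≈ -0.00036075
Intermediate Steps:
c(Q) = 1/Q (c(Q) = Q/(Q²) = Q/Q² = 1/Q)
L(w) = -15 - 5*w (L(w) = (3 + w)*(-5) = -15 - 5*w)
u(S) = 3*S*(80 + S) (u(S) = (80 + S)*(S + 2*S) = (80 + S)*(3*S) = 3*S*(80 + S))
1/u(L(c(-5))) = 1/(3*(-15 - 5/(-5))*(80 + (-15 - 5/(-5)))) = 1/(3*(-15 - 5*(-⅕))*(80 + (-15 - 5*(-⅕)))) = 1/(3*(-15 + 1)*(80 + (-15 + 1))) = 1/(3*(-14)*(80 - 14)) = 1/(3*(-14)*66) = 1/(-2772) = -1/2772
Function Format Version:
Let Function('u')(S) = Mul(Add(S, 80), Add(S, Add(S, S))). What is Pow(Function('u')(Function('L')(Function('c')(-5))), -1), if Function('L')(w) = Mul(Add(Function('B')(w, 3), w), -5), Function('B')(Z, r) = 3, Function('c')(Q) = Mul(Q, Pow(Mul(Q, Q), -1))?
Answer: Rational(-1, 2772) ≈ -0.00036075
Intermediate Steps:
Function('c')(Q) = Pow(Q, -1) (Function('c')(Q) = Mul(Q, Pow(Pow(Q, 2), -1)) = Mul(Q, Pow(Q, -2)) = Pow(Q, -1))
Function('L')(w) = Add(-15, Mul(-5, w)) (Function('L')(w) = Mul(Add(3, w), -5) = Add(-15, Mul(-5, w)))
Function('u')(S) = Mul(3, S, Add(80, S)) (Function('u')(S) = Mul(Add(80, S), Add(S, Mul(2, S))) = Mul(Add(80, S), Mul(3, S)) = Mul(3, S, Add(80, S)))
Pow(Function('u')(Function('L')(Function('c')(-5))), -1) = Pow(Mul(3, Add(-15, Mul(-5, Pow(-5, -1))), Add(80, Add(-15, Mul(-5, Pow(-5, -1))))), -1) = Pow(Mul(3, Add(-15, Mul(-5, Rational(-1, 5))), Add(80, Add(-15, Mul(-5, Rational(-1, 5))))), -1) = Pow(Mul(3, Add(-15, 1), Add(80, Add(-15, 1))), -1) = Pow(Mul(3, -14, Add(80, -14)), -1) = Pow(Mul(3, -14, 66), -1) = Pow(-2772, -1) = Rational(-1, 2772)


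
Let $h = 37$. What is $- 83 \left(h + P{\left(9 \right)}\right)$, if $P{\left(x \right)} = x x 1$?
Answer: $-9794$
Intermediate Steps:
$P{\left(x \right)} = x^{2}$ ($P{\left(x \right)} = x^{2} \cdot 1 = x^{2}$)
$- 83 \left(h + P{\left(9 \right)}\right) = - 83 \left(37 + 9^{2}\right) = - 83 \left(37 + 81\right) = \left(-83\right) 118 = -9794$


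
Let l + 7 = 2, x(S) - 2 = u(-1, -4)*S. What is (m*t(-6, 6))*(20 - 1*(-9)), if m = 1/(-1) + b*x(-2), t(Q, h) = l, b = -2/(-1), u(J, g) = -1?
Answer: -1015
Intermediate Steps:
x(S) = 2 - S
b = 2 (b = -2*(-1) = 2)
l = -5 (l = -7 + 2 = -5)
t(Q, h) = -5
m = 7 (m = 1/(-1) + 2*(2 - 1*(-2)) = -1 + 2*(2 + 2) = -1 + 2*4 = -1 + 8 = 7)
(m*t(-6, 6))*(20 - 1*(-9)) = (7*(-5))*(20 - 1*(-9)) = -35*(20 + 9) = -35*29 = -1015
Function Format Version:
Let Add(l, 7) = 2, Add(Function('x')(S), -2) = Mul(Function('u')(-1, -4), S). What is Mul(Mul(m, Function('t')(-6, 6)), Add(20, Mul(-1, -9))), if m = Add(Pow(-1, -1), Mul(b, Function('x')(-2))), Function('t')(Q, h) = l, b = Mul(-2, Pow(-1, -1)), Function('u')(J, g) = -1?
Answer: -1015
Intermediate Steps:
Function('x')(S) = Add(2, Mul(-1, S))
b = 2 (b = Mul(-2, -1) = 2)
l = -5 (l = Add(-7, 2) = -5)
Function('t')(Q, h) = -5
m = 7 (m = Add(Pow(-1, -1), Mul(2, Add(2, Mul(-1, -2)))) = Add(-1, Mul(2, Add(2, 2))) = Add(-1, Mul(2, 4)) = Add(-1, 8) = 7)
Mul(Mul(m, Function('t')(-6, 6)), Add(20, Mul(-1, -9))) = Mul(Mul(7, -5), Add(20, Mul(-1, -9))) = Mul(-35, Add(20, 9)) = Mul(-35, 29) = -1015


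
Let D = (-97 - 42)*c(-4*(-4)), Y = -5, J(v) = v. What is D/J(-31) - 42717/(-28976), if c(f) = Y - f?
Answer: -83256717/898256 ≈ -92.687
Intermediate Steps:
c(f) = -5 - f
D = 2919 (D = (-97 - 42)*(-5 - (-4)*(-4)) = -139*(-5 - 1*16) = -139*(-5 - 16) = -139*(-21) = 2919)
D/J(-31) - 42717/(-28976) = 2919/(-31) - 42717/(-28976) = 2919*(-1/31) - 42717*(-1/28976) = -2919/31 + 42717/28976 = -83256717/898256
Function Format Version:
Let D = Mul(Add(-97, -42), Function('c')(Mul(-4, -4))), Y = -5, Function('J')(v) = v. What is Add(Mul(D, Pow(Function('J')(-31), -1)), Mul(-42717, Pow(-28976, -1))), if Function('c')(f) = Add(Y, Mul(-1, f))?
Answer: Rational(-83256717, 898256) ≈ -92.687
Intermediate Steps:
Function('c')(f) = Add(-5, Mul(-1, f))
D = 2919 (D = Mul(Add(-97, -42), Add(-5, Mul(-1, Mul(-4, -4)))) = Mul(-139, Add(-5, Mul(-1, 16))) = Mul(-139, Add(-5, -16)) = Mul(-139, -21) = 2919)
Add(Mul(D, Pow(Function('J')(-31), -1)), Mul(-42717, Pow(-28976, -1))) = Add(Mul(2919, Pow(-31, -1)), Mul(-42717, Pow(-28976, -1))) = Add(Mul(2919, Rational(-1, 31)), Mul(-42717, Rational(-1, 28976))) = Add(Rational(-2919, 31), Rational(42717, 28976)) = Rational(-83256717, 898256)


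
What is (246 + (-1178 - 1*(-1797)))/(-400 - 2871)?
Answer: -865/3271 ≈ -0.26445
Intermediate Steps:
(246 + (-1178 - 1*(-1797)))/(-400 - 2871) = (246 + (-1178 + 1797))/(-3271) = (246 + 619)*(-1/3271) = 865*(-1/3271) = -865/3271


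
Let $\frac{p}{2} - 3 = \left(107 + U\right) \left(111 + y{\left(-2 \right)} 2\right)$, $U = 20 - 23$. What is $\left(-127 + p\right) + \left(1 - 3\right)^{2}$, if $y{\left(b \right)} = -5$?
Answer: $20891$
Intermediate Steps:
$U = -3$ ($U = 20 - 23 = -3$)
$p = 21014$ ($p = 6 + 2 \left(107 - 3\right) \left(111 - 10\right) = 6 + 2 \cdot 104 \left(111 - 10\right) = 6 + 2 \cdot 104 \cdot 101 = 6 + 2 \cdot 10504 = 6 + 21008 = 21014$)
$\left(-127 + p\right) + \left(1 - 3\right)^{2} = \left(-127 + 21014\right) + \left(1 - 3\right)^{2} = 20887 + \left(-2\right)^{2} = 20887 + 4 = 20891$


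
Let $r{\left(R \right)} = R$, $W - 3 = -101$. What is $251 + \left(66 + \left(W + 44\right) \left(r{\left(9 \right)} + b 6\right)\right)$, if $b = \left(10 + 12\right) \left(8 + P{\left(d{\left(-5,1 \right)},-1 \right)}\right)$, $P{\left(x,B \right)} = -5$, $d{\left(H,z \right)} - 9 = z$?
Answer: $-21553$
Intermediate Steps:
$W = -98$ ($W = 3 - 101 = -98$)
$d{\left(H,z \right)} = 9 + z$
$b = 66$ ($b = \left(10 + 12\right) \left(8 - 5\right) = 22 \cdot 3 = 66$)
$251 + \left(66 + \left(W + 44\right) \left(r{\left(9 \right)} + b 6\right)\right) = 251 + \left(66 + \left(-98 + 44\right) \left(9 + 66 \cdot 6\right)\right) = 251 + \left(66 - 54 \left(9 + 396\right)\right) = 251 + \left(66 - 21870\right) = 251 - 21804 = -21553$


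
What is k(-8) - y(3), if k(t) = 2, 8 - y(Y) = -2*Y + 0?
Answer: -12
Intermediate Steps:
y(Y) = 8 + 2*Y (y(Y) = 8 - (-2*Y + 0) = 8 - (-2)*Y = 8 + 2*Y)
k(-8) - y(3) = 2 - (8 + 2*3) = 2 - (8 + 6) = 2 - 1*14 = 2 - 14 = -12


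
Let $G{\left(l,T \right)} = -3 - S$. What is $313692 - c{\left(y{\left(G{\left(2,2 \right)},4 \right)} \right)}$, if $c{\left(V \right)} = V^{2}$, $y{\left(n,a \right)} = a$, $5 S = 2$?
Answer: $313676$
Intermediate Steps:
$S = \frac{2}{5}$ ($S = \frac{1}{5} \cdot 2 = \frac{2}{5} \approx 0.4$)
$G{\left(l,T \right)} = - \frac{17}{5}$ ($G{\left(l,T \right)} = -3 - \frac{2}{5} = - \frac{17}{5}$)
$313692 - c{\left(y{\left(G{\left(2,2 \right)},4 \right)} \right)} = 313692 - 4^{2} = 313692 - 16 = 313676$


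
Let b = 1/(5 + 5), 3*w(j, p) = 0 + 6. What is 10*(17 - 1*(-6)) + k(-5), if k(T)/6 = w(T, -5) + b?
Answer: 1213/5 ≈ 242.60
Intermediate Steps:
w(j, p) = 2 (w(j, p) = (0 + 6)/3 = (⅓)*6 = 2)
b = ⅒ (b = 1/10 = ⅒ ≈ 0.10000)
k(T) = 63/5 (k(T) = 6*(2 + ⅒) = 6*(21/10) = 63/5)
10*(17 - 1*(-6)) + k(-5) = 10*(17 - 1*(-6)) + 63/5 = 10*(17 + 6) + 63/5 = 10*23 + 63/5 = 230 + 63/5 = 1213/5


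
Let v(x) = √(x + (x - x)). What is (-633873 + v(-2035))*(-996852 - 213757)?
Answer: 767372358657 - 1210609*I*√2035 ≈ 7.6737e+11 - 5.4612e+7*I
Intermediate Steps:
v(x) = √x (v(x) = √(x + 0) = √x)
(-633873 + v(-2035))*(-996852 - 213757) = (-633873 + √(-2035))*(-996852 - 213757) = (-633873 + I*√2035)*(-1210609) = 767372358657 - 1210609*I*√2035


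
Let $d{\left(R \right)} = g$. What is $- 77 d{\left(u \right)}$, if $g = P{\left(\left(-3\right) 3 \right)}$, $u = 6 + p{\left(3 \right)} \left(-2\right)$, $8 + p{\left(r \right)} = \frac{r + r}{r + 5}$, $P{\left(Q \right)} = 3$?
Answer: $-231$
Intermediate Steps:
$p{\left(r \right)} = -8 + \frac{2 r}{5 + r}$ ($p{\left(r \right)} = -8 + \frac{r + r}{r + 5} = -8 + \frac{2 r}{5 + r}$)
$u = \frac{41}{2}$ ($u = 6 + \frac{2 \left(-20 - 9\right)}{5 + 3} \left(-2\right) = 6 + \frac{2 \left(-20 - 9\right)}{8} \left(-2\right) = 6 + 2 \cdot \frac{1}{8} \left(-29\right) \left(-2\right) = 6 - - \frac{29}{2} = 6 + \frac{29}{2} = \frac{41}{2} \approx 20.5$)
$g = 3$
$d{\left(R \right)} = 3$
$- 77 d{\left(u \right)} = \left(-77\right) 3 = -231$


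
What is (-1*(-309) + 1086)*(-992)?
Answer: -1383840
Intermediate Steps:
(-1*(-309) + 1086)*(-992) = (309 + 1086)*(-992) = 1395*(-992) = -1383840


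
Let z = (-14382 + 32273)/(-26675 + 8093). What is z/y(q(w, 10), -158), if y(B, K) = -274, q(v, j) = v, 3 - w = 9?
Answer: 17891/5091468 ≈ 0.0035139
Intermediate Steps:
w = -6 (w = 3 - 1*9 = 3 - 9 = -6)
z = -17891/18582 (z = 17891/(-18582) = 17891*(-1/18582) = -17891/18582 ≈ -0.96281)
z/y(q(w, 10), -158) = -17891/18582/(-274) = -17891/18582*(-1/274) = 17891/5091468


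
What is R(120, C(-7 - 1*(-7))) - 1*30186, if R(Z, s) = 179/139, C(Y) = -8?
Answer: -4195675/139 ≈ -30185.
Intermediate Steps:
R(Z, s) = 179/139 (R(Z, s) = 179*(1/139) = 179/139)
R(120, C(-7 - 1*(-7))) - 1*30186 = 179/139 - 1*30186 = 179/139 - 30186 = -4195675/139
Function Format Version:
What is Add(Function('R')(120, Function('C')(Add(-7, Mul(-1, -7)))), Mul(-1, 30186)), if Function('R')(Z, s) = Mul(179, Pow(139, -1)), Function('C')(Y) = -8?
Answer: Rational(-4195675, 139) ≈ -30185.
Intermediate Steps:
Function('R')(Z, s) = Rational(179, 139) (Function('R')(Z, s) = Mul(179, Rational(1, 139)) = Rational(179, 139))
Add(Function('R')(120, Function('C')(Add(-7, Mul(-1, -7)))), Mul(-1, 30186)) = Add(Rational(179, 139), Mul(-1, 30186)) = Add(Rational(179, 139), -30186) = Rational(-4195675, 139)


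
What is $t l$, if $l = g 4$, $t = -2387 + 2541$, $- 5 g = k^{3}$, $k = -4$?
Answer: $\frac{39424}{5} \approx 7884.8$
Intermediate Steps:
$g = \frac{64}{5}$ ($g = - \frac{\left(-4\right)^{3}}{5} = \left(- \frac{1}{5}\right) \left(-64\right) = \frac{64}{5} \approx 12.8$)
$t = 154$
$l = \frac{256}{5}$ ($l = \frac{64}{5} \cdot 4 = \frac{256}{5} \approx 51.2$)
$t l = 154 \cdot \frac{256}{5} = \frac{39424}{5}$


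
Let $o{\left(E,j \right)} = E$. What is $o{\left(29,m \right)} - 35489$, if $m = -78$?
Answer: $-35460$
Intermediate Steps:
$o{\left(29,m \right)} - 35489 = 29 - 35489 = -35460$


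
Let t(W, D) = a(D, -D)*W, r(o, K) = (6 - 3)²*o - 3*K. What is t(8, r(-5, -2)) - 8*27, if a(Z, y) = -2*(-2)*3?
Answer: -120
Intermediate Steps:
r(o, K) = -3*K + 9*o (r(o, K) = 3²*o - 3*K = 9*o - 3*K = -3*K + 9*o)
a(Z, y) = 12 (a(Z, y) = 4*3 = 12)
t(W, D) = 12*W
t(8, r(-5, -2)) - 8*27 = 12*8 - 8*27 = 96 - 216 = -120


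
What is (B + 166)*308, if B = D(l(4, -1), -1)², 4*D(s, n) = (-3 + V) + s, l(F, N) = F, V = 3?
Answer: 51436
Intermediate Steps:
D(s, n) = s/4 (D(s, n) = ((-3 + 3) + s)/4 = (0 + s)/4 = s/4)
B = 1 (B = ((¼)*4)² = 1² = 1)
(B + 166)*308 = (1 + 166)*308 = 167*308 = 51436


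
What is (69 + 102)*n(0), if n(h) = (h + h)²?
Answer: 0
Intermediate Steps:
n(h) = 4*h² (n(h) = (2*h)² = 4*h²)
(69 + 102)*n(0) = (69 + 102)*(4*0²) = 171*(4*0) = 171*0 = 0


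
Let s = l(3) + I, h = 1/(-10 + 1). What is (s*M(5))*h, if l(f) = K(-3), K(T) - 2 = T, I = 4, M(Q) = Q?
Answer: -5/3 ≈ -1.6667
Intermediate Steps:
h = -⅑ (h = 1/(-9) = -⅑ ≈ -0.11111)
K(T) = 2 + T
l(f) = -1 (l(f) = 2 - 3 = -1)
s = 3 (s = -1 + 4 = 3)
(s*M(5))*h = (3*5)*(-⅑) = 15*(-⅑) = -5/3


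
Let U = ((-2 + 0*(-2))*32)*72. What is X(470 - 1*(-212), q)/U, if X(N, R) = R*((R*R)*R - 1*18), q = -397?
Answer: -24840604027/4608 ≈ -5.3908e+6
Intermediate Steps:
X(N, R) = R*(-18 + R³) (X(N, R) = R*(R²*R - 18) = R*(R³ - 18) = R*(-18 + R³))
U = -4608 (U = ((-2 + 0)*32)*72 = -2*32*72 = -64*72 = -4608)
X(470 - 1*(-212), q)/U = -397*(-18 + (-397)³)/(-4608) = -397*(-18 - 62570773)*(-1/4608) = -397*(-62570791)*(-1/4608) = 24840604027*(-1/4608) = -24840604027/4608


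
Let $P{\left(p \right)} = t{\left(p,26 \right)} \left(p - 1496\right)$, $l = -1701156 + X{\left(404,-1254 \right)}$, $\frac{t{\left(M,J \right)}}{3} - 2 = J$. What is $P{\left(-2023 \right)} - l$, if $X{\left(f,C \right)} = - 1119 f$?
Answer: $1857636$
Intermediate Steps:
$t{\left(M,J \right)} = 6 + 3 J$
$l = -2153232$ ($l = -1701156 - 452076 = -2153232$)
$P{\left(p \right)} = -125664 + 84 p$ ($P{\left(p \right)} = \left(6 + 3 \cdot 26\right) \left(p - 1496\right) = \left(6 + 78\right) \left(-1496 + p\right) = 84 \left(-1496 + p\right) = -125664 + 84 p$)
$P{\left(-2023 \right)} - l = \left(-125664 + 84 \left(-2023\right)\right) - -2153232 = \left(-125664 - 169932\right) + 2153232 = -295596 + 2153232 = 1857636$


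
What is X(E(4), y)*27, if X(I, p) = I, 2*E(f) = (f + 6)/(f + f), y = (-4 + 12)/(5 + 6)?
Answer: 135/8 ≈ 16.875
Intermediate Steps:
y = 8/11 ≈ 0.72727
E(f) = (6 + f)/(4*f) (E(f) = ((f + 6)/(f + f))/2 = ((6 + f)/((2*f)))/2 = ((6 + f)*(1/(2*f)))/2 = ((6 + f)/(2*f))/2 = (6 + f)/(4*f))
X(E(4), y)*27 = ((¼)*(6 + 4)/4)*27 = ((¼)*(¼)*10)*27 = (5/8)*27 = 135/8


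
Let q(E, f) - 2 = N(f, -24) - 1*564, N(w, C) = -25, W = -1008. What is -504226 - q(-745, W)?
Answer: -503639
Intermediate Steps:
q(E, f) = -587 (q(E, f) = 2 + (-25 - 1*564) = 2 + (-25 - 564) = 2 - 589 = -587)
-504226 - q(-745, W) = -504226 - 1*(-587) = -504226 + 587 = -503639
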